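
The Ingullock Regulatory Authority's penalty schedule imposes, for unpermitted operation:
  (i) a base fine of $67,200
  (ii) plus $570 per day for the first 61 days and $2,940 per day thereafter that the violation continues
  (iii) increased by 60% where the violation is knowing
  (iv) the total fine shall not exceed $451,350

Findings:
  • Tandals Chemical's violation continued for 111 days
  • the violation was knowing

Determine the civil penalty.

First 61 days: 61 × $570 = $34,770
Remaining days: (111 − 61) × $2,940 = $147,000
Per-day component: $34,770 + $147,000 = $181,770
Base plus per-day: $67,200 + $181,770 = $248,970
Enhancement: 60% of $248,970 = $149,382
Enhanced fine: $248,970 + $149,382 = $398,352
Cap at $451,350: $398,352 is within the cap, no reduction.

$398,352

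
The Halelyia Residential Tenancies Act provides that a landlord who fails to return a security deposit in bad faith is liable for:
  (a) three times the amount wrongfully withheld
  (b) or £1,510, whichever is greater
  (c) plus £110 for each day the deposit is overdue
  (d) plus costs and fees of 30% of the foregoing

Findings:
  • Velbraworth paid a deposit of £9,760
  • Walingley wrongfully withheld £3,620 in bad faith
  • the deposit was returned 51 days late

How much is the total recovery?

£21,411

Trebled: 3 × £3,620 = £10,860
Minimum £1,510: £10,860 meets the minimum, no increase.
Late-return penalty: 51 × £110 = £5,610
Damages plus late penalty: £10,860 + £5,610 = £16,470
Costs and fees: 30% of £16,470 = £4,941
Total recovery: £16,470 + £4,941 = £21,411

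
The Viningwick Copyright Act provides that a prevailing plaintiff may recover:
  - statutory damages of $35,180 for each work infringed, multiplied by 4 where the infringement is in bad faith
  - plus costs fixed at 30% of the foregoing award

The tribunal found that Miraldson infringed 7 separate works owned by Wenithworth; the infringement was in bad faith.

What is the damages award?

Statutory damages: 7 × $35,180 = $246,260
Multiplied by 4: 4 × $246,260 = $985,040
Costs: 30% of $985,040 = $295,512
Award plus costs: $985,040 + $295,512 = $1,280,552

$1,280,552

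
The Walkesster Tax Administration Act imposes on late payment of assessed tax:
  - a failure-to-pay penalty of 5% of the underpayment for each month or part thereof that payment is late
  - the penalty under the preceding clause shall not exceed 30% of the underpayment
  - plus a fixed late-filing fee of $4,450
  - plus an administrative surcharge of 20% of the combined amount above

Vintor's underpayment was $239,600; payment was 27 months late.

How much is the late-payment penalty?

Penalty: $91,596

Accrued rate: 5% × 27 = 135%, capped at 30% → 30%
Failure-to-pay penalty: 30% of $239,600 = $71,880
Penalty before surcharge: $71,880 + $4,450 = $76,330
Administrative surcharge: 20% of $76,330 = $15,266
Total penalty: $76,330 + $15,266 = $91,596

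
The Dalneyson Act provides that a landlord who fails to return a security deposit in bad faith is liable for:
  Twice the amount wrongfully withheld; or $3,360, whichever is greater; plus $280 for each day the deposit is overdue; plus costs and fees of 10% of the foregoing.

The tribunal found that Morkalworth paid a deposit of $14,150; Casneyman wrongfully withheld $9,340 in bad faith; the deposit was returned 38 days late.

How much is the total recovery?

Doubled: 2 × $9,340 = $18,680
Minimum $3,360: $18,680 meets the minimum, no increase.
Late-return penalty: 38 × $280 = $10,640
Damages plus late penalty: $18,680 + $10,640 = $29,320
Costs and fees: 10% of $29,320 = $2,932
Total recovery: $29,320 + $2,932 = $32,252

$32,252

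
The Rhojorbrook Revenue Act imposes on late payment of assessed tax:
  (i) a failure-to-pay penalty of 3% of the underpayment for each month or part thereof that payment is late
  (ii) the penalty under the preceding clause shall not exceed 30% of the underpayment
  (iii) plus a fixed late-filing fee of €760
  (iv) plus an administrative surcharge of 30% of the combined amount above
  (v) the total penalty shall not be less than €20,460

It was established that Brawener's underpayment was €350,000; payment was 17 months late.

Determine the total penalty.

€137,488

Accrued rate: 3% × 17 = 51%, capped at 30% → 30%
Failure-to-pay penalty: 30% of €350,000 = €105,000
Penalty before surcharge: €105,000 + €760 = €105,760
Administrative surcharge: 30% of €105,760 = €31,728
Total penalty: €105,760 + €31,728 = €137,488
Minimum €20,460: €137,488 meets the minimum, no increase.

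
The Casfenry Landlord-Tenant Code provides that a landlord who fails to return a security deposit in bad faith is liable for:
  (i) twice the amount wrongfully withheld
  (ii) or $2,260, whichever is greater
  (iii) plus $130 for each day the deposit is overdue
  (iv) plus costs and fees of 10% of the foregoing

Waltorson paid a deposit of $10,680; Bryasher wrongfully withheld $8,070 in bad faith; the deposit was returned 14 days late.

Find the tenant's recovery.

Doubled: 2 × $8,070 = $16,140
Minimum $2,260: $16,140 meets the minimum, no increase.
Late-return penalty: 14 × $130 = $1,820
Damages plus late penalty: $16,140 + $1,820 = $17,960
Costs and fees: 10% of $17,960 = $1,796
Total recovery: $17,960 + $1,796 = $19,756

$19,756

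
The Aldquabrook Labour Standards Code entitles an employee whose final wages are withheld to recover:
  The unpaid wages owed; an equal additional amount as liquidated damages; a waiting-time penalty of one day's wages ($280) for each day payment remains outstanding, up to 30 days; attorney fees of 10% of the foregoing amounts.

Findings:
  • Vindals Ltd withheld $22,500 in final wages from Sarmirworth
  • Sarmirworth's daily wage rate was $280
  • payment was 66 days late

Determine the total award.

Liquidated damages (equal amount): $22,500
Penalty days: min(66, 30) = 30
Waiting-time penalty: 30 × $280 = $8,400
Subtotal: $22,500 + $22,500 + $8,400 = $53,400
Attorney fees: 10% of $53,400 = $5,340
Total award: $53,400 + $5,340 = $58,740

$58,740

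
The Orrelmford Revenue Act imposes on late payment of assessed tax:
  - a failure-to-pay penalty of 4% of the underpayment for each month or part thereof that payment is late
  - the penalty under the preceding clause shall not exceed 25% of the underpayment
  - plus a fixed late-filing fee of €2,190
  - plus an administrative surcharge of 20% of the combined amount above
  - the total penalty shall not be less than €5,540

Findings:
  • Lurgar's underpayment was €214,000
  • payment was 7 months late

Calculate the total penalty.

Accrued rate: 4% × 7 = 28%, capped at 25% → 25%
Failure-to-pay penalty: 25% of €214,000 = €53,500
Penalty before surcharge: €53,500 + €2,190 = €55,690
Administrative surcharge: 20% of €55,690 = €11,138
Total penalty: €55,690 + €11,138 = €66,828
Minimum €5,540: €66,828 meets the minimum, no increase.

Penalty: €66,828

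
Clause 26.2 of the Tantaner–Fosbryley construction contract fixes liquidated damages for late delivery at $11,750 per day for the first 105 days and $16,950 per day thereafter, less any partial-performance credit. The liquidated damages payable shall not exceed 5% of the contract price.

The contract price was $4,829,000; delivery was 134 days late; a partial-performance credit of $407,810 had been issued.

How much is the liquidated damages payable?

$241,450

First 105 days: 105 × $11,750 = $1,233,750
Remaining days: (134 − 105) × $16,950 = $491,550
Accrued per-day damages: $1,233,750 + $491,550 = $1,725,300
Less partial-performance credit: $1,725,300 − $407,810 = $1,317,490
Cap: 5% of $4,829,000 = $241,450
Cap at $241,450: $1,317,490 exceeds the cap → $241,450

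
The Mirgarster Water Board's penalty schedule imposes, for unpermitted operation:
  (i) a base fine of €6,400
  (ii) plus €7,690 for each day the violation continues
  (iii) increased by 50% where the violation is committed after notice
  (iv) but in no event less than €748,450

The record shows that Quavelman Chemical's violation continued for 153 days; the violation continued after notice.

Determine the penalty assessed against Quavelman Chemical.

Per-day component: 153 × €7,690 = €1,176,570
Base plus per-day: €6,400 + €1,176,570 = €1,182,970
Enhancement: 50% of €1,182,970 = €591,485
Enhanced fine: €1,182,970 + €591,485 = €1,774,455
Minimum €748,450: €1,774,455 meets the minimum, no increase.

€1,774,455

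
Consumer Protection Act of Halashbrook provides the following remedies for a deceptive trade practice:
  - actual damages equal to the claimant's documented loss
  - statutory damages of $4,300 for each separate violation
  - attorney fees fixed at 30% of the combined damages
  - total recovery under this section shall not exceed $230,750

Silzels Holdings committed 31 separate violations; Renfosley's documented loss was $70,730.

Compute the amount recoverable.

Total recovery: $230,750

Statutory damages: 31 × $4,300 = $133,300
Combined damages: $70,730 + $133,300 = $204,030
Attorney fees: 30% of $204,030 = $61,209
Total before cap: $204,030 + $61,209 = $265,239
Cap at $230,750: $265,239 exceeds the cap → $230,750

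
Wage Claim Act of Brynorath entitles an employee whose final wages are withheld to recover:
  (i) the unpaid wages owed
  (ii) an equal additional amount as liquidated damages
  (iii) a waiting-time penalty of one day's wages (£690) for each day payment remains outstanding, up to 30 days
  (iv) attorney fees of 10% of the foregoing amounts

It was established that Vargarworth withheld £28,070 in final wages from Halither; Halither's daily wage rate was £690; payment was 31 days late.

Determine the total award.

Liquidated damages (equal amount): £28,070
Penalty days: min(31, 30) = 30
Waiting-time penalty: 30 × £690 = £20,700
Subtotal: £28,070 + £28,070 + £20,700 = £76,840
Attorney fees: 10% of £76,840 = £7,684
Total award: £76,840 + £7,684 = £84,524

£84,524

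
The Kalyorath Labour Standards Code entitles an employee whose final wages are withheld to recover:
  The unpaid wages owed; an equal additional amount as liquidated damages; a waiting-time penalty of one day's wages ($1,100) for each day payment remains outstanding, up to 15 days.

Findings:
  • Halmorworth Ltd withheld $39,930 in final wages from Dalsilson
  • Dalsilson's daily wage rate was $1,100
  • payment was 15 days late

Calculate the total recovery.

Liquidated damages (equal amount): $39,930
Penalty days: min(15, 15) = 15
Waiting-time penalty: 15 × $1,100 = $16,500
Total award: $39,930 + $39,930 + $16,500 = $96,360

$96,360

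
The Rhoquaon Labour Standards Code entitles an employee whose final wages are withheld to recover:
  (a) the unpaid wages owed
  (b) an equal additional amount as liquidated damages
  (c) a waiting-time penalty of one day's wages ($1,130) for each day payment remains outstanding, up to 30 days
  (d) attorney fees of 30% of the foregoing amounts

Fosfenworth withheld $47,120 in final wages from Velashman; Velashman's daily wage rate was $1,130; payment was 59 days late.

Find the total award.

Liquidated damages (equal amount): $47,120
Penalty days: min(59, 30) = 30
Waiting-time penalty: 30 × $1,130 = $33,900
Subtotal: $47,120 + $47,120 + $33,900 = $128,140
Attorney fees: 30% of $128,140 = $38,442
Total award: $128,140 + $38,442 = $166,582

$166,582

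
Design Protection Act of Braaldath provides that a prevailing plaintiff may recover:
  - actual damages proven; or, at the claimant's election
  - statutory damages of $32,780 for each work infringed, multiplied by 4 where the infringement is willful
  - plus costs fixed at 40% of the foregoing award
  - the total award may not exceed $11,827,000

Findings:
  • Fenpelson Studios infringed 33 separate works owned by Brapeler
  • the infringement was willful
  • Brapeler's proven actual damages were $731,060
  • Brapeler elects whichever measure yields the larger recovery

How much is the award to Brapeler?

Award: $6,057,744

Statutory damages: 33 × $32,780 = $1,081,740
Multiplied by 4: 4 × $1,081,740 = $4,326,960
Greater of actual damages ($731,060) or enhanced statutory damages ($4,326,960): $4,326,960
Costs: 40% of $4,326,960 = $1,730,784
Award plus costs: $4,326,960 + $1,730,784 = $6,057,744
Cap at $11,827,000: $6,057,744 is within the cap, no reduction.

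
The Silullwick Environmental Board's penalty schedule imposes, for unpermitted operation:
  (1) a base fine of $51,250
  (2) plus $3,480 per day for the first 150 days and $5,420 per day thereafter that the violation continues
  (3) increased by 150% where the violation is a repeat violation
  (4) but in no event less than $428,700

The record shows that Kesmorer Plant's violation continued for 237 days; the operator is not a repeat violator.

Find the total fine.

First 150 days: 150 × $3,480 = $522,000
Remaining days: (237 − 150) × $5,420 = $471,540
Per-day component: $522,000 + $471,540 = $993,540
Base plus per-day: $51,250 + $993,540 = $1,044,790
The operator is not a repeat violator: no 150% increase.
Minimum $428,700: $1,044,790 meets the minimum, no increase.

$1,044,790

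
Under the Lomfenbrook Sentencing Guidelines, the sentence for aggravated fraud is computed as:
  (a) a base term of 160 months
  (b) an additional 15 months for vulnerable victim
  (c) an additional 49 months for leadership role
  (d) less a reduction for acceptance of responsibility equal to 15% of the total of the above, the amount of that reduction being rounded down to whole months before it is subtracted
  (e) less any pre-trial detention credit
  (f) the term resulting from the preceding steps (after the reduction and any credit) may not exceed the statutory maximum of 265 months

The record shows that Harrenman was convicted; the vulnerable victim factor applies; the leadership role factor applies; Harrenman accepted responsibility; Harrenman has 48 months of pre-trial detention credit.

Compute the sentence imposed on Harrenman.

143 months

Vulnerable victim enhancement: +15 months
Leadership role enhancement: +49 months
Adjusted term: 160 months + 15 months + 49 months = 224 months
Acceptance of responsibility reduction: 15% of 224 months = 33 months (rounded down)
After reduction: 224 − 33 = 191 months
Less pre-trial detention credit: 191 months − 48 months = 143 months
Cap at 265 months: 143 months is within the cap, no reduction.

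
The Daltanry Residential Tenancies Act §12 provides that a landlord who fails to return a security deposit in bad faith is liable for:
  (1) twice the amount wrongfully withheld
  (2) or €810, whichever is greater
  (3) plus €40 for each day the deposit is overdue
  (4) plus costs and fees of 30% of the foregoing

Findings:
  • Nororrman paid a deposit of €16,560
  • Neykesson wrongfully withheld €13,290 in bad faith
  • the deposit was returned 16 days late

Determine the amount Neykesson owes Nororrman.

Doubled: 2 × €13,290 = €26,580
Minimum €810: €26,580 meets the minimum, no increase.
Late-return penalty: 16 × €40 = €640
Damages plus late penalty: €26,580 + €640 = €27,220
Costs and fees: 30% of €27,220 = €8,166
Total recovery: €27,220 + €8,166 = €35,386

€35,386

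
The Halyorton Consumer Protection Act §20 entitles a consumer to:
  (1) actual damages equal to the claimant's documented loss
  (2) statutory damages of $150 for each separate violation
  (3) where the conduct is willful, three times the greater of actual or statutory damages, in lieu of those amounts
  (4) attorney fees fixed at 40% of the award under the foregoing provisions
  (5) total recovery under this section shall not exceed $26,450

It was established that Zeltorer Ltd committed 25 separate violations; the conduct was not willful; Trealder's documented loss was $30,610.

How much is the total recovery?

Statutory damages: 25 × $150 = $3,750
Conduct not willful: the in-lieu enhancement does not apply.
Actual plus statutory damages: $30,610 + $3,750 = $34,360
Attorney fees: 40% of $34,360 = $13,744
Total before cap: $34,360 + $13,744 = $48,104
Cap at $26,450: $48,104 exceeds the cap → $26,450

$26,450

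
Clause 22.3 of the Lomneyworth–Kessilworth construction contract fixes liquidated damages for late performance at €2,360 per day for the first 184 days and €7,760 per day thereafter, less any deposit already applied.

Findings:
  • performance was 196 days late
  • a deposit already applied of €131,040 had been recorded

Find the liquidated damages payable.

First 184 days: 184 × €2,360 = €434,240
Remaining days: (196 − 184) × €7,760 = €93,120
Accrued per-day damages: €434,240 + €93,120 = €527,360
Less deposit already applied: €527,360 − €131,040 = €396,320

€396,320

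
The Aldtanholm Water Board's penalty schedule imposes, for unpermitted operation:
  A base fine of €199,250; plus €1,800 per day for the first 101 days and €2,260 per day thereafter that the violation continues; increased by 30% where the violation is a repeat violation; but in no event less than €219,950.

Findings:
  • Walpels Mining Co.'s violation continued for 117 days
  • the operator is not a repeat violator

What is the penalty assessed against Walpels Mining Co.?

€417,210

First 101 days: 101 × €1,800 = €181,800
Remaining days: (117 − 101) × €2,260 = €36,160
Per-day component: €181,800 + €36,160 = €217,960
Base plus per-day: €199,250 + €217,960 = €417,210
The operator is not a repeat violator: no 30% increase.
Minimum €219,950: €417,210 meets the minimum, no increase.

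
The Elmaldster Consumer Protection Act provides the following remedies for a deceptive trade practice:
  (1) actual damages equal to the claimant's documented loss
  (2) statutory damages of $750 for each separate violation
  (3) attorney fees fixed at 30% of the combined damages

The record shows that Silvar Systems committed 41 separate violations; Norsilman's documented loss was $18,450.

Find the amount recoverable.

Statutory damages: 41 × $750 = $30,750
Combined damages: $18,450 + $30,750 = $49,200
Attorney fees: 30% of $49,200 = $14,760
Total recovery: $49,200 + $14,760 = $63,960

$63,960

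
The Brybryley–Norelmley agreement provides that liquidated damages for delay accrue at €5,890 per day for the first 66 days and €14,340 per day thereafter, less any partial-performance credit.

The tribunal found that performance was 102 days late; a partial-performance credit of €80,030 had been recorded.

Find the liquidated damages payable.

€824,950

First 66 days: 66 × €5,890 = €388,740
Remaining days: (102 − 66) × €14,340 = €516,240
Accrued per-day damages: €388,740 + €516,240 = €904,980
Less partial-performance credit: €904,980 − €80,030 = €824,950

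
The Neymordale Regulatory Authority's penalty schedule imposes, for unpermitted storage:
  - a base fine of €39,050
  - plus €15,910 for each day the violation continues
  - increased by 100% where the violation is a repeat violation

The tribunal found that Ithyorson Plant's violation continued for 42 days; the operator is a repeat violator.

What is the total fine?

Per-day component: 42 × €15,910 = €668,220
Base plus per-day: €39,050 + €668,220 = €707,270
Enhancement: 100% of €707,270 = €707,270
Enhanced fine: €707,270 + €707,270 = €1,414,540

€1,414,540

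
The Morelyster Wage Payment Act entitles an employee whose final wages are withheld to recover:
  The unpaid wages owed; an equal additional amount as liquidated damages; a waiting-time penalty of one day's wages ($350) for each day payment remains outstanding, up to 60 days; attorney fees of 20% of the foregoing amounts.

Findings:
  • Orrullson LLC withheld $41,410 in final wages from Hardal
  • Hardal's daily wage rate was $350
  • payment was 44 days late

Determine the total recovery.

Liquidated damages (equal amount): $41,410
Penalty days: min(44, 60) = 44
Waiting-time penalty: 44 × $350 = $15,400
Subtotal: $41,410 + $41,410 + $15,400 = $98,220
Attorney fees: 20% of $98,220 = $19,644
Total award: $98,220 + $19,644 = $117,864

$117,864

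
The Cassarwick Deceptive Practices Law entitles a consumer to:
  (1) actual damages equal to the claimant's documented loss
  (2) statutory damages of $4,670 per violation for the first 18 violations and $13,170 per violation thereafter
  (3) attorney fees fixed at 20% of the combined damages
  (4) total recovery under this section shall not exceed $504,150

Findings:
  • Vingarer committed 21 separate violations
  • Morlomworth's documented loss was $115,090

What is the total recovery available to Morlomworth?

$286,392

First 18 violations: 18 × $4,670 = $84,060
Remaining violations: (21 − 18) × $13,170 = $39,510
Statutory damages: $84,060 + $39,510 = $123,570
Combined damages: $115,090 + $123,570 = $238,660
Attorney fees: 20% of $238,660 = $47,732
Total before cap: $238,660 + $47,732 = $286,392
Cap at $504,150: $286,392 is within the cap, no reduction.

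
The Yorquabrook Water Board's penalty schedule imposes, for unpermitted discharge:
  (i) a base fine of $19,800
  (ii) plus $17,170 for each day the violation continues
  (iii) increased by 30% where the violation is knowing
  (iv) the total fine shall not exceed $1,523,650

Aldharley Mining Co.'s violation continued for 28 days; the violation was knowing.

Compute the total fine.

$650,728

Per-day component: 28 × $17,170 = $480,760
Base plus per-day: $19,800 + $480,760 = $500,560
Enhancement: 30% of $500,560 = $150,168
Enhanced fine: $500,560 + $150,168 = $650,728
Cap at $1,523,650: $650,728 is within the cap, no reduction.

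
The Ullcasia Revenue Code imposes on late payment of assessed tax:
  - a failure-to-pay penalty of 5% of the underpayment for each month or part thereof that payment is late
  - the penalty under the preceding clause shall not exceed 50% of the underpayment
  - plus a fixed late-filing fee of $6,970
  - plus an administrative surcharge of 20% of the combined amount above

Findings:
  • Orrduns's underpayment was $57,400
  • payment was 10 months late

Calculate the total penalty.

$42,804

Accrued rate: 5% × 10 = 50%, capped at 50% → 50%
Failure-to-pay penalty: 50% of $57,400 = $28,700
Penalty before surcharge: $28,700 + $6,970 = $35,670
Administrative surcharge: 20% of $35,670 = $7,134
Total penalty: $35,670 + $7,134 = $42,804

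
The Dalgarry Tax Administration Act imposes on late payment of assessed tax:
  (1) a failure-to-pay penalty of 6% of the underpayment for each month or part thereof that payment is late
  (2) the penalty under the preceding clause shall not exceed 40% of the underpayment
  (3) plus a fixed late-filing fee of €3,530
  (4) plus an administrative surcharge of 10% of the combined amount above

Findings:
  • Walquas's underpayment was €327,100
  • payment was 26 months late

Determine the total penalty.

Accrued rate: 6% × 26 = 156%, capped at 40% → 40%
Failure-to-pay penalty: 40% of €327,100 = €130,840
Penalty before surcharge: €130,840 + €3,530 = €134,370
Administrative surcharge: 10% of €134,370 = €13,437
Total penalty: €134,370 + €13,437 = €147,807

€147,807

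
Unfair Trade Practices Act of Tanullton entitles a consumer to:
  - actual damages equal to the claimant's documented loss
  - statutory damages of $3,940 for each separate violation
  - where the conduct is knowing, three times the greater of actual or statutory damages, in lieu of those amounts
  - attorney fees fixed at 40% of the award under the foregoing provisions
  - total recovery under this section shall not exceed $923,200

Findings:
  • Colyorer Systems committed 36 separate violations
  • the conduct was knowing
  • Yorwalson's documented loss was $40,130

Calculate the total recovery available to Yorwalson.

$595,728

Statutory damages: 36 × $3,940 = $141,840
Greater of actual damages ($40,130) or statutory damages ($141,840): $141,840
Trebled: 3 × $141,840 = $425,520
Attorney fees: 40% of $425,520 = $170,208
Total before cap: $425,520 + $170,208 = $595,728
Cap at $923,200: $595,728 is within the cap, no reduction.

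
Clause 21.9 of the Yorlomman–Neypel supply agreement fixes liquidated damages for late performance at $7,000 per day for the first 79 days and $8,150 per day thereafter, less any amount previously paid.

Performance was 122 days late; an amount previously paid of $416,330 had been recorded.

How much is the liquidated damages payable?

First 79 days: 79 × $7,000 = $553,000
Remaining days: (122 − 79) × $8,150 = $350,450
Accrued per-day damages: $553,000 + $350,450 = $903,450
Less amount previously paid: $903,450 − $416,330 = $487,120

$487,120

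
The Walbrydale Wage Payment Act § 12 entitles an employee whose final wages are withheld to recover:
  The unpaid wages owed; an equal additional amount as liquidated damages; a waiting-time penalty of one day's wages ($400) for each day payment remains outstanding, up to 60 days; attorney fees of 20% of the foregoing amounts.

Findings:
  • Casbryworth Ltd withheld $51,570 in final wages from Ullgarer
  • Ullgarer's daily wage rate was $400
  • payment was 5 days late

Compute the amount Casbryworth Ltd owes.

$126,168

Liquidated damages (equal amount): $51,570
Penalty days: min(5, 60) = 5
Waiting-time penalty: 5 × $400 = $2,000
Subtotal: $51,570 + $51,570 + $2,000 = $105,140
Attorney fees: 20% of $105,140 = $21,028
Total award: $105,140 + $21,028 = $126,168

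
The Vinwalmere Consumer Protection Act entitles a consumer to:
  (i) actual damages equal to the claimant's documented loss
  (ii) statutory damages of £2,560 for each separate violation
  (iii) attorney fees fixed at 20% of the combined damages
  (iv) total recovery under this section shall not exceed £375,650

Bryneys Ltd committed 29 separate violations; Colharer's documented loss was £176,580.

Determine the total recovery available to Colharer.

Total recovery: £300,984

Statutory damages: 29 × £2,560 = £74,240
Combined damages: £176,580 + £74,240 = £250,820
Attorney fees: 20% of £250,820 = £50,164
Total before cap: £250,820 + £50,164 = £300,984
Cap at £375,650: £300,984 is within the cap, no reduction.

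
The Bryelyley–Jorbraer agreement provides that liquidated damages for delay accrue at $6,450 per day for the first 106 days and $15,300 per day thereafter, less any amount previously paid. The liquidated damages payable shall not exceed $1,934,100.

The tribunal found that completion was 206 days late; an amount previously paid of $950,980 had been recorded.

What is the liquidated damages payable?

First 106 days: 106 × $6,450 = $683,700
Remaining days: (206 − 106) × $15,300 = $1,530,000
Accrued per-day damages: $683,700 + $1,530,000 = $2,213,700
Less amount previously paid: $2,213,700 − $950,980 = $1,262,720
Cap at $1,934,100: $1,262,720 is within the cap, no reduction.

$1,262,720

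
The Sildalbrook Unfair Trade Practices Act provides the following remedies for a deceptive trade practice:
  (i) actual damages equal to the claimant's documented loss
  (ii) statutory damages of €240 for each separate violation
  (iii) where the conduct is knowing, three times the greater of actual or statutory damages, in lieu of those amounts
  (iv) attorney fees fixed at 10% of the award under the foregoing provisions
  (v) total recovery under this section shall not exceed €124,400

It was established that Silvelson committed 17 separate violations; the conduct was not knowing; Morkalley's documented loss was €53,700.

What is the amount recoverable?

Total recovery: €63,558

Statutory damages: 17 × €240 = €4,080
Conduct not knowing: the in-lieu enhancement does not apply.
Actual plus statutory damages: €53,700 + €4,080 = €57,780
Attorney fees: 10% of €57,780 = €5,778
Total before cap: €57,780 + €5,778 = €63,558
Cap at €124,400: €63,558 is within the cap, no reduction.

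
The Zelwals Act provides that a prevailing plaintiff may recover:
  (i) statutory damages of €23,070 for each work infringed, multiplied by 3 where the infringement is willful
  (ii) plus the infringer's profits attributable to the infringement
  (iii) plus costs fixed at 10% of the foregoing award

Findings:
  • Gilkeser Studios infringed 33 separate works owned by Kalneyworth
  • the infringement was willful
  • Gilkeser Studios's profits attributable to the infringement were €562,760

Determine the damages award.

Statutory damages: 33 × €23,070 = €761,310
Trebled: 3 × €761,310 = €2,283,930
Combined award: €2,283,930 + €562,760 = €2,846,690
Costs: 10% of €2,846,690 = €284,669
Award plus costs: €2,846,690 + €284,669 = €3,131,359

€3,131,359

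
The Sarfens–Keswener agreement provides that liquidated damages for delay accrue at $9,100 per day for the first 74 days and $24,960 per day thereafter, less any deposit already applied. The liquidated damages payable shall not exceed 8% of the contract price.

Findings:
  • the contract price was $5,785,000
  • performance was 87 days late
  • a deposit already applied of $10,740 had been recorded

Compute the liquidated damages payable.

First 74 days: 74 × $9,100 = $673,400
Remaining days: (87 − 74) × $24,960 = $324,480
Accrued per-day damages: $673,400 + $324,480 = $997,880
Less deposit already applied: $997,880 − $10,740 = $987,140
Cap: 8% of $5,785,000 = $462,800
Cap at $462,800: $987,140 exceeds the cap → $462,800

$462,800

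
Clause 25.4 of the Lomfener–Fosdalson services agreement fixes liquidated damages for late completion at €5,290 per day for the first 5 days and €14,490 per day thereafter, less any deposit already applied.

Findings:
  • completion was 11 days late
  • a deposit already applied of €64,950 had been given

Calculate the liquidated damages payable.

€48,440

First 5 days: 5 × €5,290 = €26,450
Remaining days: (11 − 5) × €14,490 = €86,940
Accrued per-day damages: €26,450 + €86,940 = €113,390
Less deposit already applied: €113,390 − €64,950 = €48,440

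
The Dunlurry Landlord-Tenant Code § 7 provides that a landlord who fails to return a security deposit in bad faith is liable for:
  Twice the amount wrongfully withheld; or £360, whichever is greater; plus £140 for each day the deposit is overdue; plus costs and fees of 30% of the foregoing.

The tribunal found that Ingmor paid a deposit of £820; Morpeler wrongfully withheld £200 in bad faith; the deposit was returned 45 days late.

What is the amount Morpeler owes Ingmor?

Doubled: 2 × £200 = £400
Minimum £360: £400 meets the minimum, no increase.
Late-return penalty: 45 × £140 = £6,300
Damages plus late penalty: £400 + £6,300 = £6,700
Costs and fees: 30% of £6,700 = £2,010
Total recovery: £6,700 + £2,010 = £8,710

£8,710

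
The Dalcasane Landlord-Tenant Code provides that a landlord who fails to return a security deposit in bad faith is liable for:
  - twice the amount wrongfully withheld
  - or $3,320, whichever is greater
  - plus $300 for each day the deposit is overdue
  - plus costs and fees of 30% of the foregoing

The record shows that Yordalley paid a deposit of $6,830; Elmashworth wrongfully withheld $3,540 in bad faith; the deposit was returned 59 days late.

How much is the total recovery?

Doubled: 2 × $3,540 = $7,080
Minimum $3,320: $7,080 meets the minimum, no increase.
Late-return penalty: 59 × $300 = $17,700
Damages plus late penalty: $7,080 + $17,700 = $24,780
Costs and fees: 30% of $24,780 = $7,434
Total recovery: $24,780 + $7,434 = $32,214

$32,214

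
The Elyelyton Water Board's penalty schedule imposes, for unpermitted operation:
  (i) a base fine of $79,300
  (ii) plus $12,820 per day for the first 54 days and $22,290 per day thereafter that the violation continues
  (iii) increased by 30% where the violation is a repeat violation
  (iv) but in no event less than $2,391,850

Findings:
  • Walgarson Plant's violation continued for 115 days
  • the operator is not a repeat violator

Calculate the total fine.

$2,391,850

First 54 days: 54 × $12,820 = $692,280
Remaining days: (115 − 54) × $22,290 = $1,359,690
Per-day component: $692,280 + $1,359,690 = $2,051,970
Base plus per-day: $79,300 + $2,051,970 = $2,131,270
The operator is not a repeat violator: no 30% increase.
Minimum $2,391,850: $2,131,270 is below the minimum → $2,391,850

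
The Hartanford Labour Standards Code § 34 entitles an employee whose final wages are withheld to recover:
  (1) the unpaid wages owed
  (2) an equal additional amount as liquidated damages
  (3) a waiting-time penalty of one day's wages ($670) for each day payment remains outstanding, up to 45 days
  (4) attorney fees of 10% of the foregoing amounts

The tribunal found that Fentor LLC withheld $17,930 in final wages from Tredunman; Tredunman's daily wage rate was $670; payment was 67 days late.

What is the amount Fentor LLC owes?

Liquidated damages (equal amount): $17,930
Penalty days: min(67, 45) = 45
Waiting-time penalty: 45 × $670 = $30,150
Subtotal: $17,930 + $17,930 + $30,150 = $66,010
Attorney fees: 10% of $66,010 = $6,601
Total award: $66,010 + $6,601 = $72,611

Total award: $72,611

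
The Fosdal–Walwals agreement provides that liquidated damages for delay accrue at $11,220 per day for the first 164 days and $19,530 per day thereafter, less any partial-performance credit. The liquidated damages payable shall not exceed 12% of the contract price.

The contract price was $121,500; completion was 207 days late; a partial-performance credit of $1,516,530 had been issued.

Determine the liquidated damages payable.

$14,580

First 164 days: 164 × $11,220 = $1,840,080
Remaining days: (207 − 164) × $19,530 = $839,790
Accrued per-day damages: $1,840,080 + $839,790 = $2,679,870
Less partial-performance credit: $2,679,870 − $1,516,530 = $1,163,340
Cap: 12% of $121,500 = $14,580
Cap at $14,580: $1,163,340 exceeds the cap → $14,580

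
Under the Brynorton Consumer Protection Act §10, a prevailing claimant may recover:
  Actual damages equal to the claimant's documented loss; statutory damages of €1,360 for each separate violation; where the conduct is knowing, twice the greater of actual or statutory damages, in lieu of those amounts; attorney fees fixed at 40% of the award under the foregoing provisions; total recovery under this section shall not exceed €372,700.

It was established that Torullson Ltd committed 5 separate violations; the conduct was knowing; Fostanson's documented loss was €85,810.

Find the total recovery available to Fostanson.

Statutory damages: 5 × €1,360 = €6,800
Greater of actual damages (€85,810) or statutory damages (€6,800): €85,810
Doubled: 2 × €85,810 = €171,620
Attorney fees: 40% of €171,620 = €68,648
Total before cap: €171,620 + €68,648 = €240,268
Cap at €372,700: €240,268 is within the cap, no reduction.

€240,268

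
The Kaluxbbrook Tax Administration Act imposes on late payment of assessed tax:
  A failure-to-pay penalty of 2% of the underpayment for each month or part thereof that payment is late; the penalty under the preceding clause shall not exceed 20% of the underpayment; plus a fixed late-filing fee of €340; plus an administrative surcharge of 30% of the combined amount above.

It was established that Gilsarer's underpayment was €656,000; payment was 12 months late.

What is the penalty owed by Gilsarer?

Accrued rate: 2% × 12 = 24%, capped at 20% → 20%
Failure-to-pay penalty: 20% of €656,000 = €131,200
Penalty before surcharge: €131,200 + €340 = €131,540
Administrative surcharge: 30% of €131,540 = €39,462
Total penalty: €131,540 + €39,462 = €171,002

Penalty: €171,002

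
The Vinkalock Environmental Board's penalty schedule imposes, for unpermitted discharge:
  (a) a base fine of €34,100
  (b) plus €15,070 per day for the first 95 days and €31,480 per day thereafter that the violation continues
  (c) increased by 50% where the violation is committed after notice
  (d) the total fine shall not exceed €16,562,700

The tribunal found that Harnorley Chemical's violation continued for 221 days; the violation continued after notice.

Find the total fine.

€8,148,345

First 95 days: 95 × €15,070 = €1,431,650
Remaining days: (221 − 95) × €31,480 = €3,966,480
Per-day component: €1,431,650 + €3,966,480 = €5,398,130
Base plus per-day: €34,100 + €5,398,130 = €5,432,230
Enhancement: 50% of €5,432,230 = €2,716,115
Enhanced fine: €5,432,230 + €2,716,115 = €8,148,345
Cap at €16,562,700: €8,148,345 is within the cap, no reduction.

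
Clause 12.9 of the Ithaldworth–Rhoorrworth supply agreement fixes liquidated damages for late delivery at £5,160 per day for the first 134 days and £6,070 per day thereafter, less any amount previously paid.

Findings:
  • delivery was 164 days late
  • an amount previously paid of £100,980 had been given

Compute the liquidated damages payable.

First 134 days: 134 × £5,160 = £691,440
Remaining days: (164 − 134) × £6,070 = £182,100
Accrued per-day damages: £691,440 + £182,100 = £873,540
Less amount previously paid: £873,540 − £100,980 = £772,560

£772,560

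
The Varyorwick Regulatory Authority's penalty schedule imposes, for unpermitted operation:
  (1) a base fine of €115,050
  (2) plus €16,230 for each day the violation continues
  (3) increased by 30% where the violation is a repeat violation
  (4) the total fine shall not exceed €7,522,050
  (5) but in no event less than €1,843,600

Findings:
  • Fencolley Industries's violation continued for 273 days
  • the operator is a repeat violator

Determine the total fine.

Per-day component: 273 × €16,230 = €4,430,790
Base plus per-day: €115,050 + €4,430,790 = €4,545,840
Enhancement: 30% of €4,545,840 = €1,363,752
Enhanced fine: €4,545,840 + €1,363,752 = €5,909,592
Cap at €7,522,050: €5,909,592 is within the cap, no reduction.
Minimum €1,843,600: €5,909,592 meets the minimum, no increase.

€5,909,592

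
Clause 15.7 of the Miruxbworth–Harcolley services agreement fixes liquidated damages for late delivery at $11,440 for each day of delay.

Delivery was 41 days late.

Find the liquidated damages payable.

Per-day damages: 41 × $11,440 = $469,040

$469,040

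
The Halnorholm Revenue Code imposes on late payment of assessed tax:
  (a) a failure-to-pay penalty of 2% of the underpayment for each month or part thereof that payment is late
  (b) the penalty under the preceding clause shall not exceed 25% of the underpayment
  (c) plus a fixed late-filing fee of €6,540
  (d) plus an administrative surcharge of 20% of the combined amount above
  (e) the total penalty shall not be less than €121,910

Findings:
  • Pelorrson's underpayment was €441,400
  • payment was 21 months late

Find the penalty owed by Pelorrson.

€140,268

Accrued rate: 2% × 21 = 42%, capped at 25% → 25%
Failure-to-pay penalty: 25% of €441,400 = €110,350
Penalty before surcharge: €110,350 + €6,540 = €116,890
Administrative surcharge: 20% of €116,890 = €23,378
Total penalty: €116,890 + €23,378 = €140,268
Minimum €121,910: €140,268 meets the minimum, no increase.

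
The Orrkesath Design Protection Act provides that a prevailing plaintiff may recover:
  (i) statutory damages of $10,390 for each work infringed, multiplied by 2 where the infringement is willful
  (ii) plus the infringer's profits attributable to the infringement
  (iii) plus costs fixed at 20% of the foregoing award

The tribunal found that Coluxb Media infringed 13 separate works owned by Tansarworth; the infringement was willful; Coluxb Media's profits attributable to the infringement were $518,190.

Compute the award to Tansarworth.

Statutory damages: 13 × $10,390 = $135,070
Doubled: 2 × $135,070 = $270,140
Combined award: $270,140 + $518,190 = $788,330
Costs: 20% of $788,330 = $157,666
Award plus costs: $788,330 + $157,666 = $945,996

$945,996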